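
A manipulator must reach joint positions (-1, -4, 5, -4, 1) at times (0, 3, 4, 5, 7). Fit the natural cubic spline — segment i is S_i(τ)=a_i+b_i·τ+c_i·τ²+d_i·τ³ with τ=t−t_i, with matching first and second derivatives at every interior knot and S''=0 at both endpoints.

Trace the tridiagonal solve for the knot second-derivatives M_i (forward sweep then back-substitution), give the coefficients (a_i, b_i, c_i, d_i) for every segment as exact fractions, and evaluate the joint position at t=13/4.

Δ: Δ0=-1, Δ1=9, Δ2=-9, Δ3=5/2
row 1: diag=8, rhs=60; c'=1/8, d'=15/2
row 2: denom=4−1·1/8=31/8; d'=(-108−1·15/2)/(31/8)=-924/31
row 3: denom=6−1·8/31=178/31; d'=(69−1·-924/31)/(178/31)=3063/178
back: M3=3063/178
back: M2=-924/31−8/31·3063/178=-3048/89
back: M1=15/2−1/8·-3048/89=2097/178
M: M0=0, M1=2097/178, M2=-3048/89, M3=3063/178, M4=0
seg 0: a=-1, c=M0/2=0, d=(M1−M0)/(6·3)=233/356, b=Δ0−h0·(2M0+M1)/6=-2453/356
seg 1: a=-4, c=M1/2=2097/356, d=(M2−M1)/(6·1)=-2731/356, b=Δ1−h1·(2M1+M2)/6=1919/178
seg 2: a=5, c=M2/2=-1524/89, d=(M3−M2)/(6·1)=3053/356, b=Δ2−h2·(2M2+M3)/6=-161/356
seg 3: a=-4, c=M3/2=3063/356, d=(M4−M3)/(6·2)=-1021/712, b=Δ3−h3·(2M3+M4)/6=-1597/178
t_q=13/4 → seg 1, τ=1/4; S=-4+1919/178·τ+2097/356·τ²+-2731/356·τ³=-24071/22784

  seg 0: a=-1 b=-2453/356 c=0 d=233/356
  seg 1: a=-4 b=1919/178 c=2097/356 d=-2731/356
  seg 2: a=5 b=-161/356 c=-1524/89 d=3053/356
  seg 3: a=-4 b=-1597/178 c=3063/356 d=-1021/712
S(13/4) = -24071/22784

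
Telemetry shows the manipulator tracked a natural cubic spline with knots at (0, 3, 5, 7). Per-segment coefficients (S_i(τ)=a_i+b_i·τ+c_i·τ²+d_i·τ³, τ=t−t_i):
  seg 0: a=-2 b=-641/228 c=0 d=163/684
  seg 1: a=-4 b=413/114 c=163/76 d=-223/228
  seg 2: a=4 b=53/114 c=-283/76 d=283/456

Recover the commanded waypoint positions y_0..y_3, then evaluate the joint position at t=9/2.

y_0 = S_0(0) = a_0 = -2
y_1 = S_1(0) = a_1 = -4
y_2 = S_2(0) = a_2 = 4
y_3 = S_2(2) = -5
t_q=9/2 is in segment 1 (τ=3/2); S_1(τ)=1799/608

y_0=-2 y_1=-4 y_2=4 y_3=-5
S(9/2) = 1799/608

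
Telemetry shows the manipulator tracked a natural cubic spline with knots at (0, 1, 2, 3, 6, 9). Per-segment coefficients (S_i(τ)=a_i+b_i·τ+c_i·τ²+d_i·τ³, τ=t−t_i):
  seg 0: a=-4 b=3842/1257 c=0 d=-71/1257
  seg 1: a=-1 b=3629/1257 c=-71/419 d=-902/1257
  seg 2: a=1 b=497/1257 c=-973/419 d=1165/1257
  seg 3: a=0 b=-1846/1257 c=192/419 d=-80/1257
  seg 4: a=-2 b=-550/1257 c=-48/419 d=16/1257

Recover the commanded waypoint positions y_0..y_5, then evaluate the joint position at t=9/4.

y_0=-4 y_1=-1 y_2=1 y_3=0 y_4=-2 y_5=-4
S(9/4) = 25963/26816

y_0 = S_0(0) = a_0 = -4
y_1 = S_1(0) = a_1 = -1
y_2 = S_2(0) = a_2 = 1
y_3 = S_3(0) = a_3 = 0
y_4 = S_4(0) = a_4 = -2
y_5 = S_4(3) = -4
t_q=9/4 is in segment 2 (τ=1/4); S_2(τ)=25963/26816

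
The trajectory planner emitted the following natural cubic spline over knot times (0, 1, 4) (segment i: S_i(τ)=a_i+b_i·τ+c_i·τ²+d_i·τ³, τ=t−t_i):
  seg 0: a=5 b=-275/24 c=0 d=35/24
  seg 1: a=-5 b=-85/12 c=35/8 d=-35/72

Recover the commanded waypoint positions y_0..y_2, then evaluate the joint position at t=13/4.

y_0 = S_0(0) = a_0 = 5
y_1 = S_1(0) = a_1 = -5
y_2 = S_1(3) = 0
t_q=13/4 is in segment 1 (τ=9/4); S_1(τ)=-2215/512

y_0=5 y_1=-5 y_2=0
S(13/4) = -2215/512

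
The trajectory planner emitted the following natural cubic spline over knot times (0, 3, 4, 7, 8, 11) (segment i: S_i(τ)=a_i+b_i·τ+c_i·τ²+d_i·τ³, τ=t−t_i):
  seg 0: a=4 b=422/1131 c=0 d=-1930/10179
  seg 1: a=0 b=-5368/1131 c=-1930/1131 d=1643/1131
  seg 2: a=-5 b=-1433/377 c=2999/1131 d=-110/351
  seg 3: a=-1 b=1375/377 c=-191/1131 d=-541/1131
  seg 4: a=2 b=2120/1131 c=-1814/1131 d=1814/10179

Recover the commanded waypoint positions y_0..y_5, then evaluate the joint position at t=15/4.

y_0=4 y_1=0 y_2=-5 y_3=-1 y_4=2 y_5=-2
S(15/4) = -94261/24128

y_0 = S_0(0) = a_0 = 4
y_1 = S_1(0) = a_1 = 0
y_2 = S_2(0) = a_2 = -5
y_3 = S_3(0) = a_3 = -1
y_4 = S_4(0) = a_4 = 2
y_5 = S_4(3) = -2
t_q=15/4 is in segment 1 (τ=3/4); S_1(τ)=-94261/24128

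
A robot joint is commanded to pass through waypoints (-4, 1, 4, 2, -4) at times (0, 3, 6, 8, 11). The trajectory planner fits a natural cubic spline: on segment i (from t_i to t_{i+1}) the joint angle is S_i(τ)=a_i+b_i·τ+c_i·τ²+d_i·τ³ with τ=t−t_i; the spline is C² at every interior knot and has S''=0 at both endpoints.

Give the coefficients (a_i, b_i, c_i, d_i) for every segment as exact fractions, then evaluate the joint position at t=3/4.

Δ: Δ0=5/3, Δ1=1, Δ2=-1, Δ3=-2
row 1: diag=12, rhs=-4; c'=1/4, d'=-1/3
row 2: denom=10−3·1/4=37/4; d'=(-12−3·-1/3)/(37/4)=-44/37
row 3: denom=10−2·8/37=354/37; d'=(-6−2·-44/37)/(354/37)=-67/177
back: M3=-67/177
back: M2=-44/37−8/37·-67/177=-196/177
back: M1=-1/3−1/4·-196/177=-10/177
M: M0=0, M1=-10/177, M2=-196/177, M3=-67/177, M4=0
seg 0: a=-4, c=M0/2=0, d=(M1−M0)/(6·3)=-5/1593, b=Δ0−h0·(2M0+M1)/6=100/59
seg 1: a=1, c=M1/2=-5/177, d=(M2−M1)/(6·3)=-31/531, b=Δ1−h1·(2M1+M2)/6=95/59
seg 2: a=4, c=M2/2=-98/177, d=(M3−M2)/(6·2)=43/708, b=Δ2−h2·(2M2+M3)/6=-8/59
seg 3: a=2, c=M3/2=-67/354, d=(M4−M3)/(6·3)=67/3186, b=Δ3−h3·(2M3+M4)/6=-287/177
t_q=3/4 → seg 0, τ=3/4; S=-4+100/59·τ+0·τ²+-5/1593·τ³=-10309/3776

  seg 0: a=-4 b=100/59 c=0 d=-5/1593
  seg 1: a=1 b=95/59 c=-5/177 d=-31/531
  seg 2: a=4 b=-8/59 c=-98/177 d=43/708
  seg 3: a=2 b=-287/177 c=-67/354 d=67/3186
S(3/4) = -10309/3776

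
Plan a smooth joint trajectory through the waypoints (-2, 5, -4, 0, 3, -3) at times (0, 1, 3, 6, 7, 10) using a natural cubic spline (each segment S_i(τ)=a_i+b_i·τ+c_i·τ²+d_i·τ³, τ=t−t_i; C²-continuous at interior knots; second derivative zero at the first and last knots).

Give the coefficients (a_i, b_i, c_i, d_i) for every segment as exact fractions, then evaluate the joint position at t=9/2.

  seg 0: a=-2 b=14357/1548 c=0 d=-3521/1548
  seg 1: a=5 b=1897/774 c=-3521/516 d=5183/3096
  seg 2: a=-4 b=-1840/387 c=277/86 d=-2767/6966
  seg 3: a=0 b=2977/774 c=-137/387 d=-127/258
  seg 4: a=3 b=643/387 c=-1417/774 d=1417/6966
S(9/2) = -3595/688

Δ: Δ0=7, Δ1=-9/2, Δ2=4/3, Δ3=3, Δ4=-2
row 1: diag=6, rhs=-69; c'=1/3, d'=-23/2
row 2: denom=10−2·1/3=28/3; d'=(35−2·-23/2)/(28/3)=87/14
row 3: denom=8−3·9/28=197/28; d'=(10−3·87/14)/(197/28)=-242/197
row 4: denom=8−1·28/197=1548/197; d'=(-30−1·-242/197)/(1548/197)=-1417/387
back: M4=-1417/387
back: M3=-242/197−28/197·-1417/387=-274/387
back: M2=87/14−9/28·-274/387=277/43
back: M1=-23/2−1/3·277/43=-3521/258
M: M0=0, M1=-3521/258, M2=277/43, M3=-274/387, M4=-1417/387, M5=0
seg 0: a=-2, c=M0/2=0, d=(M1−M0)/(6·1)=-3521/1548, b=Δ0−h0·(2M0+M1)/6=14357/1548
seg 1: a=5, c=M1/2=-3521/516, d=(M2−M1)/(6·2)=5183/3096, b=Δ1−h1·(2M1+M2)/6=1897/774
seg 2: a=-4, c=M2/2=277/86, d=(M3−M2)/(6·3)=-2767/6966, b=Δ2−h2·(2M2+M3)/6=-1840/387
seg 3: a=0, c=M3/2=-137/387, d=(M4−M3)/(6·1)=-127/258, b=Δ3−h3·(2M3+M4)/6=2977/774
seg 4: a=3, c=M4/2=-1417/774, d=(M5−M4)/(6·3)=1417/6966, b=Δ4−h4·(2M4+M5)/6=643/387
t_q=9/2 → seg 2, τ=3/2; S=-4+-1840/387·τ+277/86·τ²+-2767/6966·τ³=-3595/688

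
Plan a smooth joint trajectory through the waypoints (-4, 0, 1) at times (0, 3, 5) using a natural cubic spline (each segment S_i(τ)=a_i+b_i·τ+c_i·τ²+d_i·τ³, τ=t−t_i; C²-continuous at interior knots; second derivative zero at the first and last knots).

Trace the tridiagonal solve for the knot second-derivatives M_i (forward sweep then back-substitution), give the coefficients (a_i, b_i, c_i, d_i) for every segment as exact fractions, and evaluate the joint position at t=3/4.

Δ: Δ0=4/3, Δ1=1/2
row 1: diag=10, rhs=-5; c'=1/5, d'=-1/2
back: M1=-1/2
M: M0=0, M1=-1/2, M2=0
seg 0: a=-4, c=M0/2=0, d=(M1−M0)/(6·3)=-1/36, b=Δ0−h0·(2M0+M1)/6=19/12
seg 1: a=0, c=M1/2=-1/4, d=(M2−M1)/(6·2)=1/24, b=Δ1−h1·(2M1+M2)/6=5/6
t_q=3/4 → seg 0, τ=3/4; S=-4+19/12·τ+0·τ²+-1/36·τ³=-723/256

  seg 0: a=-4 b=19/12 c=0 d=-1/36
  seg 1: a=0 b=5/6 c=-1/4 d=1/24
S(3/4) = -723/256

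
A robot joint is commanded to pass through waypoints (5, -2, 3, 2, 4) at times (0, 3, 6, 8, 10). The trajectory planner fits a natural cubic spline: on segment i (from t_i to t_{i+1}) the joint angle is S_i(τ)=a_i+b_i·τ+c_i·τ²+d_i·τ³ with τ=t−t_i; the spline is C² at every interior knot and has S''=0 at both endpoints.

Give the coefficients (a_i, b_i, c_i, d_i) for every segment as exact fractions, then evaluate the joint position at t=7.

Δ: Δ0=-7/3, Δ1=5/3, Δ2=-1/2, Δ3=1
row 1: diag=12, rhs=24; c'=1/4, d'=2
row 2: denom=10−3·1/4=37/4; d'=(-13−3·2)/(37/4)=-76/37
row 3: denom=8−2·8/37=280/37; d'=(9−2·-76/37)/(280/37)=97/56
back: M3=97/56
back: M2=-76/37−8/37·97/56=-17/7
back: M1=2−1/4·-17/7=73/28
M: M0=0, M1=73/28, M2=-17/7, M3=97/56, M4=0
seg 0: a=5, c=M0/2=0, d=(M1−M0)/(6·3)=73/504, b=Δ0−h0·(2M0+M1)/6=-611/168
seg 1: a=-2, c=M1/2=73/56, d=(M2−M1)/(6·3)=-47/168, b=Δ1−h1·(2M1+M2)/6=23/84
seg 2: a=3, c=M2/2=-17/14, d=(M3−M2)/(6·2)=233/672, b=Δ2−h2·(2M2+M3)/6=13/24
seg 3: a=2, c=M3/2=97/112, d=(M4−M3)/(6·2)=-97/672, b=Δ3−h3·(2M3+M4)/6=-13/84
t_q=7 → seg 2, τ=1; S=3+13/24·τ+-17/14·τ²+233/672·τ³=599/224

  seg 0: a=5 b=-611/168 c=0 d=73/504
  seg 1: a=-2 b=23/84 c=73/56 d=-47/168
  seg 2: a=3 b=13/24 c=-17/14 d=233/672
  seg 3: a=2 b=-13/84 c=97/112 d=-97/672
S(7) = 599/224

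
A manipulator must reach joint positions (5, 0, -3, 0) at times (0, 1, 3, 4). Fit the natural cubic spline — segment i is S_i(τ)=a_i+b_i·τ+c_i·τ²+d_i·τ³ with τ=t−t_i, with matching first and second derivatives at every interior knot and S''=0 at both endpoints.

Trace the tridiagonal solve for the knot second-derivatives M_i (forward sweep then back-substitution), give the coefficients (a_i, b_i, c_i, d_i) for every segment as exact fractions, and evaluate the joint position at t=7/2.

Δ: Δ0=-5, Δ1=-3/2, Δ2=3
row 1: diag=6, rhs=21; c'=1/3, d'=7/2
row 2: denom=6−2·1/3=16/3; d'=(27−2·7/2)/(16/3)=15/4
back: M2=15/4
back: M1=7/2−1/3·15/4=9/4
M: M0=0, M1=9/4, M2=15/4, M3=0
seg 0: a=5, c=M0/2=0, d=(M1−M0)/(6·1)=3/8, b=Δ0−h0·(2M0+M1)/6=-43/8
seg 1: a=0, c=M1/2=9/8, d=(M2−M1)/(6·2)=1/8, b=Δ1−h1·(2M1+M2)/6=-17/4
seg 2: a=-3, c=M2/2=15/8, d=(M3−M2)/(6·1)=-5/8, b=Δ2−h2·(2M2+M3)/6=7/4
t_q=7/2 → seg 2, τ=1/2; S=-3+7/4·τ+15/8·τ²+-5/8·τ³=-111/64

  seg 0: a=5 b=-43/8 c=0 d=3/8
  seg 1: a=0 b=-17/4 c=9/8 d=1/8
  seg 2: a=-3 b=7/4 c=15/8 d=-5/8
S(7/2) = -111/64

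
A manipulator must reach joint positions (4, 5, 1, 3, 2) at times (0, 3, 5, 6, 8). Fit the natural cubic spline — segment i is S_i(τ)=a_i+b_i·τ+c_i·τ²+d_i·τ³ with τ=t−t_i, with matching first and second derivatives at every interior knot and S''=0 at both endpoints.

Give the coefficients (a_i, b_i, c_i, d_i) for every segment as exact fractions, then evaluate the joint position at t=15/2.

Δ: Δ0=1/3, Δ1=-2, Δ2=2, Δ3=-1/2
row 1: diag=10, rhs=-14; c'=1/5, d'=-7/5
row 2: denom=6−2·1/5=28/5; d'=(24−2·-7/5)/(28/5)=67/14
row 3: denom=6−1·5/28=163/28; d'=(-15−1·67/14)/(163/28)=-554/163
back: M3=-554/163
back: M2=67/14−5/28·-554/163=879/163
back: M1=-7/5−1/5·879/163=-404/163
M: M0=0, M1=-404/163, M2=879/163, M3=-554/163, M4=0
seg 0: a=4, c=M0/2=0, d=(M1−M0)/(6·3)=-202/1467, b=Δ0−h0·(2M0+M1)/6=769/489
seg 1: a=5, c=M1/2=-202/163, d=(M2−M1)/(6·2)=1283/1956, b=Δ1−h1·(2M1+M2)/6=-1049/489
seg 2: a=1, c=M2/2=879/326, d=(M3−M2)/(6·1)=-1433/978, b=Δ2−h2·(2M2+M3)/6=376/489
seg 3: a=3, c=M3/2=-277/163, d=(M4−M3)/(6·2)=277/978, b=Δ3−h3·(2M3+M4)/6=1727/978
t_q=15/2 → seg 3, τ=3/2; S=3+1727/978·τ+-277/163·τ²+277/978·τ³=7253/2608

  seg 0: a=4 b=769/489 c=0 d=-202/1467
  seg 1: a=5 b=-1049/489 c=-202/163 d=1283/1956
  seg 2: a=1 b=376/489 c=879/326 d=-1433/978
  seg 3: a=3 b=1727/978 c=-277/163 d=277/978
S(15/2) = 7253/2608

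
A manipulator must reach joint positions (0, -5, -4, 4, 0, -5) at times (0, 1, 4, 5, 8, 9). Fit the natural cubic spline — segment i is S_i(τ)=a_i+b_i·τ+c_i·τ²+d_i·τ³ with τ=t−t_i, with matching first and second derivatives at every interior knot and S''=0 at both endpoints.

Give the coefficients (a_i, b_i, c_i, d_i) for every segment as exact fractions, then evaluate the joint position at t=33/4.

  seg 0: a=0 b=-15653/2961 c=0 d=848/2961
  seg 1: a=-5 b=-13109/2961 c=848/987 d=6464/26649
  seg 2: a=-4 b=21547/2961 c=9008/2961 d=-109/47
  seg 3: a=4 b=18962/2961 c=-11593/2961 d=11869/26649
  seg 4: a=0 b=-14989/2961 c=92/987 d=-92/2961
S(33/4) = -2843/2256

Δ: Δ0=-5, Δ1=1/3, Δ2=8, Δ3=-4/3, Δ4=-5
row 1: diag=8, rhs=32; c'=3/8, d'=4
row 2: denom=8−3·3/8=55/8; d'=(46−3·4)/(55/8)=272/55
row 3: denom=8−1·8/55=432/55; d'=(-56−1·272/55)/(432/55)=-419/54
row 4: denom=8−3·55/144=329/48; d'=(-22−3·-419/54)/(329/48)=184/987
back: M4=184/987
back: M3=-419/54−55/144·184/987=-23186/2961
back: M2=272/55−8/55·-23186/2961=18016/2961
back: M1=4−3/8·18016/2961=1696/987
M: M0=0, M1=1696/987, M2=18016/2961, M3=-23186/2961, M4=184/987, M5=0
seg 0: a=0, c=M0/2=0, d=(M1−M0)/(6·1)=848/2961, b=Δ0−h0·(2M0+M1)/6=-15653/2961
seg 1: a=-5, c=M1/2=848/987, d=(M2−M1)/(6·3)=6464/26649, b=Δ1−h1·(2M1+M2)/6=-13109/2961
seg 2: a=-4, c=M2/2=9008/2961, d=(M3−M2)/(6·1)=-109/47, b=Δ2−h2·(2M2+M3)/6=21547/2961
seg 3: a=4, c=M3/2=-11593/2961, d=(M4−M3)/(6·3)=11869/26649, b=Δ3−h3·(2M3+M4)/6=18962/2961
seg 4: a=0, c=M4/2=92/987, d=(M5−M4)/(6·1)=-92/2961, b=Δ4−h4·(2M4+M5)/6=-14989/2961
t_q=33/4 → seg 4, τ=1/4; S=0+-14989/2961·τ+92/987·τ²+-92/2961·τ³=-2843/2256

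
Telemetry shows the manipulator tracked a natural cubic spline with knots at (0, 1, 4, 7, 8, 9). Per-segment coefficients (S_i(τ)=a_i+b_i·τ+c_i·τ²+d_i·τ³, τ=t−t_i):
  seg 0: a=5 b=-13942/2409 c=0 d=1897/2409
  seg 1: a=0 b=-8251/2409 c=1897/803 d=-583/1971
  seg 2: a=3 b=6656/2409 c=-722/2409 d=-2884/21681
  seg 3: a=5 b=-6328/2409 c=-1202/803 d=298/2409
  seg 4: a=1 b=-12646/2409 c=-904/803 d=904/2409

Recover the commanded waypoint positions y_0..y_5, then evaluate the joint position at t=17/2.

y_0 = S_0(0) = a_0 = 5
y_1 = S_1(0) = a_1 = 0
y_2 = S_2(0) = a_2 = 3
y_3 = S_3(0) = a_3 = 5
y_4 = S_4(0) = a_4 = 1
y_5 = S_4(1) = -5
t_q=17/2 is in segment 4 (τ=1/2); S_4(τ)=-1493/803

y_0=5 y_1=0 y_2=3 y_3=5 y_4=1 y_5=-5
S(17/2) = -1493/803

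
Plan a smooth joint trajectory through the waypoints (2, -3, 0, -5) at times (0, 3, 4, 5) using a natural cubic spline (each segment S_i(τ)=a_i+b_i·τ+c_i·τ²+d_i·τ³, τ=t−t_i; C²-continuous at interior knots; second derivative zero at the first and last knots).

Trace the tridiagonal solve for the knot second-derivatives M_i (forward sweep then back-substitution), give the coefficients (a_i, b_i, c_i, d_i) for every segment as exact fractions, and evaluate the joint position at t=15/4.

Δ: Δ0=-5/3, Δ1=3, Δ2=-5
row 1: diag=8, rhs=28; c'=1/8, d'=7/2
row 2: denom=4−1·1/8=31/8; d'=(-48−1·7/2)/(31/8)=-412/31
back: M2=-412/31
back: M1=7/2−1/8·-412/31=160/31
M: M0=0, M1=160/31, M2=-412/31, M3=0
seg 0: a=2, c=M0/2=0, d=(M1−M0)/(6·3)=80/279, b=Δ0−h0·(2M0+M1)/6=-395/93
seg 1: a=-3, c=M1/2=80/31, d=(M2−M1)/(6·1)=-286/93, b=Δ1−h1·(2M1+M2)/6=325/93
seg 2: a=0, c=M2/2=-206/31, d=(M3−M2)/(6·1)=206/93, b=Δ2−h2·(2M2+M3)/6=-53/93
t_q=15/4 → seg 1, τ=3/4; S=-3+325/93·τ+80/31·τ²+-286/93·τ³=-223/992

  seg 0: a=2 b=-395/93 c=0 d=80/279
  seg 1: a=-3 b=325/93 c=80/31 d=-286/93
  seg 2: a=0 b=-53/93 c=-206/31 d=206/93
S(15/4) = -223/992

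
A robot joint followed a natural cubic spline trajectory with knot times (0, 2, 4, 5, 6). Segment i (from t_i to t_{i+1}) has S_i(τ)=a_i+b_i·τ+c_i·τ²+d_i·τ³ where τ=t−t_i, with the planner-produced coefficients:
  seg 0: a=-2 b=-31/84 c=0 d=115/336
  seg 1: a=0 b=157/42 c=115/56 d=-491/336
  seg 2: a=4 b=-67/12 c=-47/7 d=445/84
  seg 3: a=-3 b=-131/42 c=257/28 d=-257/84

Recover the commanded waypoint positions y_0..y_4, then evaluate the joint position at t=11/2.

y_0 = S_0(0) = a_0 = -2
y_1 = S_1(0) = a_1 = 0
y_2 = S_2(0) = a_2 = 4
y_3 = S_3(0) = a_3 = -3
y_4 = S_3(1) = 0
t_q=11/2 is in segment 3 (τ=1/2); S_3(τ)=-593/224

y_0=-2 y_1=0 y_2=4 y_3=-3 y_4=0
S(11/2) = -593/224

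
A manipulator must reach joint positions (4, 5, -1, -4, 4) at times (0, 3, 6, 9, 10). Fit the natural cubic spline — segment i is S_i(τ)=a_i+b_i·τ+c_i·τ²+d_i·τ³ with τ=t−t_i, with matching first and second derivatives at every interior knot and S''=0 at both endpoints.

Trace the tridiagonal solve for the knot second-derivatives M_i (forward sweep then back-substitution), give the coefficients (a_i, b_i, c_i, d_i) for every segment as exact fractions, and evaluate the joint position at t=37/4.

  seg 0: a=4 b=127/162 c=0 d=-73/1458
  seg 1: a=5 b=-46/81 c=-73/162 d=-13/1458
  seg 2: a=-1 b=-569/162 c=-43/81 d=665/1458
  seg 3: a=-4 b=455/81 c=193/54 d=-193/162
S(37/4) = -8263/3456

Δ: Δ0=1/3, Δ1=-2, Δ2=-1, Δ3=8
row 1: diag=12, rhs=-14; c'=1/4, d'=-7/6
row 2: denom=12−3·1/4=45/4; d'=(6−3·-7/6)/(45/4)=38/45
row 3: denom=8−3·4/15=36/5; d'=(54−3·38/45)/(36/5)=193/27
back: M3=193/27
back: M2=38/45−4/15·193/27=-86/81
back: M1=-7/6−1/4·-86/81=-73/81
M: M0=0, M1=-73/81, M2=-86/81, M3=193/27, M4=0
seg 0: a=4, c=M0/2=0, d=(M1−M0)/(6·3)=-73/1458, b=Δ0−h0·(2M0+M1)/6=127/162
seg 1: a=5, c=M1/2=-73/162, d=(M2−M1)/(6·3)=-13/1458, b=Δ1−h1·(2M1+M2)/6=-46/81
seg 2: a=-1, c=M2/2=-43/81, d=(M3−M2)/(6·3)=665/1458, b=Δ2−h2·(2M2+M3)/6=-569/162
seg 3: a=-4, c=M3/2=193/54, d=(M4−M3)/(6·1)=-193/162, b=Δ3−h3·(2M3+M4)/6=455/81
t_q=37/4 → seg 3, τ=1/4; S=-4+455/81·τ+193/54·τ²+-193/162·τ³=-8263/3456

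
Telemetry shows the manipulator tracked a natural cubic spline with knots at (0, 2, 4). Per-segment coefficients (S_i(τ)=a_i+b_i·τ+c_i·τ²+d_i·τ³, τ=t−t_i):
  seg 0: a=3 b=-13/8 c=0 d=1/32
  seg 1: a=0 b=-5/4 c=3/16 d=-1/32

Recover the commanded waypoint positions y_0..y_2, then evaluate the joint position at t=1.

y_0 = S_0(0) = a_0 = 3
y_1 = S_1(0) = a_1 = 0
y_2 = S_1(2) = -2
t_q=1 is in segment 0 (τ=1); S_0(τ)=45/32

y_0=3 y_1=0 y_2=-2
S(1) = 45/32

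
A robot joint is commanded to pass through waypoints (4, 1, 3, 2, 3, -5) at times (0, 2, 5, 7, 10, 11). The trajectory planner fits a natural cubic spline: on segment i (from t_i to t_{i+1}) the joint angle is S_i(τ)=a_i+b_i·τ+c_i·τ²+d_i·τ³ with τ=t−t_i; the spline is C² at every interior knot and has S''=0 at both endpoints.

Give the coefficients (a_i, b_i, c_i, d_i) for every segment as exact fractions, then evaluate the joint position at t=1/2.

  seg 0: a=4 b=-26053/12282 c=0 d=3815/24564
  seg 1: a=1 b=-3163/12282 c=3815/4094 d=-11492/55269
  seg 2: a=3 b=-3445/12282 c=-11539/12282 d=3397/8188
  seg 3: a=2 b=11545/12282 c=9517/6141 d=-64553/110538
  seg 4: a=3 b=-33955/6141 c=-15173/4094 d=15173/12282
S(1/2) = 193813/65504

Δ: Δ0=-3/2, Δ1=2/3, Δ2=-1/2, Δ3=1/3, Δ4=-8
row 1: diag=10, rhs=13; c'=3/10, d'=13/10
row 2: denom=10−3·3/10=91/10; d'=(-7−3·13/10)/(91/10)=-109/91
row 3: denom=10−2·20/91=870/91; d'=(5−2·-109/91)/(870/91)=673/870
row 4: denom=8−3·91/290=2047/290; d'=(-50−3·673/870)/(2047/290)=-15173/2047
back: M4=-15173/2047
back: M3=673/870−91/290·-15173/2047=19034/6141
back: M2=-109/91−20/91·19034/6141=-11539/6141
back: M1=13/10−3/10·-11539/6141=3815/2047
M: M0=0, M1=3815/2047, M2=-11539/6141, M3=19034/6141, M4=-15173/2047, M5=0
seg 0: a=4, c=M0/2=0, d=(M1−M0)/(6·2)=3815/24564, b=Δ0−h0·(2M0+M1)/6=-26053/12282
seg 1: a=1, c=M1/2=3815/4094, d=(M2−M1)/(6·3)=-11492/55269, b=Δ1−h1·(2M1+M2)/6=-3163/12282
seg 2: a=3, c=M2/2=-11539/12282, d=(M3−M2)/(6·2)=3397/8188, b=Δ2−h2·(2M2+M3)/6=-3445/12282
seg 3: a=2, c=M3/2=9517/6141, d=(M4−M3)/(6·3)=-64553/110538, b=Δ3−h3·(2M3+M4)/6=11545/12282
seg 4: a=3, c=M4/2=-15173/4094, d=(M5−M4)/(6·1)=15173/12282, b=Δ4−h4·(2M4+M5)/6=-33955/6141
t_q=1/2 → seg 0, τ=1/2; S=4+-26053/12282·τ+0·τ²+3815/24564·τ³=193813/65504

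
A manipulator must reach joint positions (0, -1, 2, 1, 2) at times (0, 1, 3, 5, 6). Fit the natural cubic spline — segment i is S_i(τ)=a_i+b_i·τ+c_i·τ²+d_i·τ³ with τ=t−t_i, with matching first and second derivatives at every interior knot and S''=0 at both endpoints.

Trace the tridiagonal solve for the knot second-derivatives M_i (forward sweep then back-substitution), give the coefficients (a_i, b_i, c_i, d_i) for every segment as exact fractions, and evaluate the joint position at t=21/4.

Δ: Δ0=-1, Δ1=3/2, Δ2=-1/2, Δ3=1
row 1: diag=6, rhs=15; c'=1/3, d'=5/2
row 2: denom=8−2·1/3=22/3; d'=(-12−2·5/2)/(22/3)=-51/22
row 3: denom=6−2·3/11=60/11; d'=(9−2·-51/22)/(60/11)=5/2
back: M3=5/2
back: M2=-51/22−3/11·5/2=-3
back: M1=5/2−1/3·-3=7/2
M: M0=0, M1=7/2, M2=-3, M3=5/2, M4=0
seg 0: a=0, c=M0/2=0, d=(M1−M0)/(6·1)=7/12, b=Δ0−h0·(2M0+M1)/6=-19/12
seg 1: a=-1, c=M1/2=7/4, d=(M2−M1)/(6·2)=-13/24, b=Δ1−h1·(2M1+M2)/6=1/6
seg 2: a=2, c=M2/2=-3/2, d=(M3−M2)/(6·2)=11/24, b=Δ2−h2·(2M2+M3)/6=2/3
seg 3: a=1, c=M3/2=5/4, d=(M4−M3)/(6·1)=-5/12, b=Δ3−h3·(2M3+M4)/6=1/6
t_q=21/4 → seg 3, τ=1/4; S=1+1/6·τ+5/4·τ²+-5/12·τ³=285/256

  seg 0: a=0 b=-19/12 c=0 d=7/12
  seg 1: a=-1 b=1/6 c=7/4 d=-13/24
  seg 2: a=2 b=2/3 c=-3/2 d=11/24
  seg 3: a=1 b=1/6 c=5/4 d=-5/12
S(21/4) = 285/256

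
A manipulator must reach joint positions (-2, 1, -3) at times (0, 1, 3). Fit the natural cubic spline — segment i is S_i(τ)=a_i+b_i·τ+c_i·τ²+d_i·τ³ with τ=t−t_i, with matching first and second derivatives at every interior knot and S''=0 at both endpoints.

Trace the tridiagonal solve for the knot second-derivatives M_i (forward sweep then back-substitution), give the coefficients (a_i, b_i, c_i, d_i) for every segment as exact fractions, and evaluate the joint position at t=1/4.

Δ: Δ0=3, Δ1=-2
row 1: diag=6, rhs=-30; c'=1/3, d'=-5
back: M1=-5
M: M0=0, M1=-5, M2=0
seg 0: a=-2, c=M0/2=0, d=(M1−M0)/(6·1)=-5/6, b=Δ0−h0·(2M0+M1)/6=23/6
seg 1: a=1, c=M1/2=-5/2, d=(M2−M1)/(6·2)=5/12, b=Δ1−h1·(2M1+M2)/6=4/3
t_q=1/4 → seg 0, τ=1/4; S=-2+23/6·τ+0·τ²+-5/6·τ³=-135/128

  seg 0: a=-2 b=23/6 c=0 d=-5/6
  seg 1: a=1 b=4/3 c=-5/2 d=5/12
S(1/4) = -135/128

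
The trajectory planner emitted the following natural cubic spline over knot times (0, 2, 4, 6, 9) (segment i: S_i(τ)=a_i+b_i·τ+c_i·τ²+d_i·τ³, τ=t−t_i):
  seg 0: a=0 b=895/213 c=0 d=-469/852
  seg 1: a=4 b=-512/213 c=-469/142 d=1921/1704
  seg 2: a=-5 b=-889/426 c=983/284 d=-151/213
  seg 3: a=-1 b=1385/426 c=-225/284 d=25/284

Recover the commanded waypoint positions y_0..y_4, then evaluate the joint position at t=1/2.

y_0=0 y_1=4 y_2=-5 y_3=-1 y_4=4
S(1/2) = 4617/2272

y_0 = S_0(0) = a_0 = 0
y_1 = S_1(0) = a_1 = 4
y_2 = S_2(0) = a_2 = -5
y_3 = S_3(0) = a_3 = -1
y_4 = S_3(3) = 4
t_q=1/2 is in segment 0 (τ=1/2); S_0(τ)=4617/2272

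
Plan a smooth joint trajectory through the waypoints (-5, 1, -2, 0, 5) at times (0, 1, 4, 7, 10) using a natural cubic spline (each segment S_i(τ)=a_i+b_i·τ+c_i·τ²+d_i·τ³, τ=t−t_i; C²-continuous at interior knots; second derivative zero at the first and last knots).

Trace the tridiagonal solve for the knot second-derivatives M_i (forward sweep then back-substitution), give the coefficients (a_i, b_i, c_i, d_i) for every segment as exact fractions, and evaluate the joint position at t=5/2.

  seg 0: a=-5 b=569/81 c=0 d=-83/81
  seg 1: a=1 b=320/81 c=-83/27 d=346/729
  seg 2: a=-2 b=-136/81 c=97/81 d=-101/729
  seg 3: a=0 b=143/81 c=-4/81 d=4/729
S(5/2) = 29/18

Δ: Δ0=6, Δ1=-1, Δ2=2/3, Δ3=5/3
row 1: diag=8, rhs=-42; c'=3/8, d'=-21/4
row 2: denom=12−3·3/8=87/8; d'=(10−3·-21/4)/(87/8)=206/87
row 3: denom=12−3·8/29=324/29; d'=(6−3·206/87)/(324/29)=-8/81
back: M3=-8/81
back: M2=206/87−8/29·-8/81=194/81
back: M1=-21/4−3/8·194/81=-166/27
M: M0=0, M1=-166/27, M2=194/81, M3=-8/81, M4=0
seg 0: a=-5, c=M0/2=0, d=(M1−M0)/(6·1)=-83/81, b=Δ0−h0·(2M0+M1)/6=569/81
seg 1: a=1, c=M1/2=-83/27, d=(M2−M1)/(6·3)=346/729, b=Δ1−h1·(2M1+M2)/6=320/81
seg 2: a=-2, c=M2/2=97/81, d=(M3−M2)/(6·3)=-101/729, b=Δ2−h2·(2M2+M3)/6=-136/81
seg 3: a=0, c=M3/2=-4/81, d=(M4−M3)/(6·3)=4/729, b=Δ3−h3·(2M3+M4)/6=143/81
t_q=5/2 → seg 1, τ=3/2; S=1+320/81·τ+-83/27·τ²+346/729·τ³=29/18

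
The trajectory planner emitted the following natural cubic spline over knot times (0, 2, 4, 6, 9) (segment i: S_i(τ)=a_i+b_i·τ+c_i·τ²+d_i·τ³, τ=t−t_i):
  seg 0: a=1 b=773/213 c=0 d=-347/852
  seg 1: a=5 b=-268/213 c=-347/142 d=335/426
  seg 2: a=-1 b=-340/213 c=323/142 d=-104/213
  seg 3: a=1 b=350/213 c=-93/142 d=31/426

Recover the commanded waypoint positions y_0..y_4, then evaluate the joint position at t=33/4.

y_0 = S_0(0) = a_0 = 1
y_1 = S_1(0) = a_1 = 5
y_2 = S_2(0) = a_2 = -1
y_3 = S_3(0) = a_3 = 1
y_4 = S_3(3) = 2
t_q=33/4 is in segment 3 (τ=9/4); S_3(τ)=20089/9088

y_0=1 y_1=5 y_2=-1 y_3=1 y_4=2
S(33/4) = 20089/9088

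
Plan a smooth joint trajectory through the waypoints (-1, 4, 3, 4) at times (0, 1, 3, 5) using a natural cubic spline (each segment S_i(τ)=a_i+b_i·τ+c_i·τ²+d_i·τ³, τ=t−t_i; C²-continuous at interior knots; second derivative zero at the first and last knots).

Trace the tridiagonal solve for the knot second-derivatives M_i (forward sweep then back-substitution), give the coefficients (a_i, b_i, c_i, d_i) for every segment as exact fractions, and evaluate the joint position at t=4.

Δ: Δ0=5, Δ1=-1/2, Δ2=1/2
row 1: diag=6, rhs=-33; c'=1/3, d'=-11/2
row 2: denom=8−2·1/3=22/3; d'=(6−2·-11/2)/(22/3)=51/22
back: M2=51/22
back: M1=-11/2−1/3·51/22=-69/11
M: M0=0, M1=-69/11, M2=51/22, M3=0
seg 0: a=-1, c=M0/2=0, d=(M1−M0)/(6·1)=-23/22, b=Δ0−h0·(2M0+M1)/6=133/22
seg 1: a=4, c=M1/2=-69/22, d=(M2−M1)/(6·2)=63/88, b=Δ1−h1·(2M1+M2)/6=32/11
seg 2: a=3, c=M2/2=51/44, d=(M3−M2)/(6·2)=-17/88, b=Δ2−h2·(2M2+M3)/6=-23/22
t_q=4 → seg 2, τ=1; S=3+-23/22·τ+51/44·τ²+-17/88·τ³=257/88

  seg 0: a=-1 b=133/22 c=0 d=-23/22
  seg 1: a=4 b=32/11 c=-69/22 d=63/88
  seg 2: a=3 b=-23/22 c=51/44 d=-17/88
S(4) = 257/88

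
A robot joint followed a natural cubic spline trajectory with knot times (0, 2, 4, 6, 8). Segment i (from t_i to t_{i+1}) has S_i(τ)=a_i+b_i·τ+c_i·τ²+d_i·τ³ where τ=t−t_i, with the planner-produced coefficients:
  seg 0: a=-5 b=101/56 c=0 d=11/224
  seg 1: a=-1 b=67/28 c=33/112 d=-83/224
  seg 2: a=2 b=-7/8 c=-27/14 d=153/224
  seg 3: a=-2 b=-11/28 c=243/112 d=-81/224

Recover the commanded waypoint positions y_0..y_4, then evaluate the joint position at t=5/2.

y_0=-5 y_1=-1 y_2=2 y_3=-2 y_4=3
S(5/2) = 401/1792

y_0 = S_0(0) = a_0 = -5
y_1 = S_1(0) = a_1 = -1
y_2 = S_2(0) = a_2 = 2
y_3 = S_3(0) = a_3 = -2
y_4 = S_3(2) = 3
t_q=5/2 is in segment 1 (τ=1/2); S_1(τ)=401/1792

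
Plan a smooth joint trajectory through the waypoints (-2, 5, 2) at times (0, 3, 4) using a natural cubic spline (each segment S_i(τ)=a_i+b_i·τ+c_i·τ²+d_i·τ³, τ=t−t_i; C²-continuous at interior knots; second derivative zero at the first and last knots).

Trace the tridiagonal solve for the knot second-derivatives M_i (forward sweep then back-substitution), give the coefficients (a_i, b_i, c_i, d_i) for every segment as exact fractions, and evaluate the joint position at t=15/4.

  seg 0: a=-2 b=13/3 c=0 d=-2/9
  seg 1: a=5 b=-5/3 c=-2 d=2/3
S(15/4) = 93/32

Δ: Δ0=7/3, Δ1=-3
row 1: diag=8, rhs=-32; c'=1/8, d'=-4
back: M1=-4
M: M0=0, M1=-4, M2=0
seg 0: a=-2, c=M0/2=0, d=(M1−M0)/(6·3)=-2/9, b=Δ0−h0·(2M0+M1)/6=13/3
seg 1: a=5, c=M1/2=-2, d=(M2−M1)/(6·1)=2/3, b=Δ1−h1·(2M1+M2)/6=-5/3
t_q=15/4 → seg 1, τ=3/4; S=5+-5/3·τ+-2·τ²+2/3·τ³=93/32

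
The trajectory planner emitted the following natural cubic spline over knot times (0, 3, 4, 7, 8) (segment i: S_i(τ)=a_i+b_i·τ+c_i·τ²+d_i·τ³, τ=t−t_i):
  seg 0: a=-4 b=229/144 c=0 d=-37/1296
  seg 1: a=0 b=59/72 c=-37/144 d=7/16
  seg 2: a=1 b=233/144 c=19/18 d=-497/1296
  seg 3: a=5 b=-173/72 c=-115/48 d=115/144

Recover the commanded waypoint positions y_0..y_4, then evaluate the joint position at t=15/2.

y_0=-4 y_1=0 y_2=1 y_3=5 y_4=1
S(15/2) = 1267/384

y_0 = S_0(0) = a_0 = -4
y_1 = S_1(0) = a_1 = 0
y_2 = S_2(0) = a_2 = 1
y_3 = S_3(0) = a_3 = 5
y_4 = S_3(1) = 1
t_q=15/2 is in segment 3 (τ=1/2); S_3(τ)=1267/384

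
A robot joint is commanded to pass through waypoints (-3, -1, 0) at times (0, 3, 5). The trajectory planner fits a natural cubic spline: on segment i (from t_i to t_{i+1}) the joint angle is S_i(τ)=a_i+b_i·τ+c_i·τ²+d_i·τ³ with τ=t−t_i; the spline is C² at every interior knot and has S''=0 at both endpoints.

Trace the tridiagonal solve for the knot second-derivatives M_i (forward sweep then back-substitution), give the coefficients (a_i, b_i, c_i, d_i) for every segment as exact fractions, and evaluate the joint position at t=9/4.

  seg 0: a=-3 b=43/60 c=0 d=-1/180
  seg 1: a=-1 b=17/30 c=-1/20 d=1/120
S(9/4) = -1857/1280

Δ: Δ0=2/3, Δ1=1/2
row 1: diag=10, rhs=-1; c'=1/5, d'=-1/10
back: M1=-1/10
M: M0=0, M1=-1/10, M2=0
seg 0: a=-3, c=M0/2=0, d=(M1−M0)/(6·3)=-1/180, b=Δ0−h0·(2M0+M1)/6=43/60
seg 1: a=-1, c=M1/2=-1/20, d=(M2−M1)/(6·2)=1/120, b=Δ1−h1·(2M1+M2)/6=17/30
t_q=9/4 → seg 0, τ=9/4; S=-3+43/60·τ+0·τ²+-1/180·τ³=-1857/1280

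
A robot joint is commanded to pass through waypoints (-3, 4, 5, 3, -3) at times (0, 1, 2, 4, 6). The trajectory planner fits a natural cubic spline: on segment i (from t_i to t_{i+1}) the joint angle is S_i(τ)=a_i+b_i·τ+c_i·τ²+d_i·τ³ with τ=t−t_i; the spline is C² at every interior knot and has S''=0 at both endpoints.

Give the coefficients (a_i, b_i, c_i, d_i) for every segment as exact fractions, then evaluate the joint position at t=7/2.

  seg 0: a=-3 b=17/2 c=0 d=-3/2
  seg 1: a=4 b=4 c=-9/2 d=3/2
  seg 2: a=5 b=-1/2 c=0 d=-1/8
  seg 3: a=3 b=-2 c=-3/4 d=1/8
S(7/2) = 245/64

Δ: Δ0=7, Δ1=1, Δ2=-1, Δ3=-3
row 1: diag=4, rhs=-36; c'=1/4, d'=-9
row 2: denom=6−1·1/4=23/4; d'=(-12−1·-9)/(23/4)=-12/23
row 3: denom=8−2·8/23=168/23; d'=(-12−2·-12/23)/(168/23)=-3/2
back: M3=-3/2
back: M2=-12/23−8/23·-3/2=0
back: M1=-9−1/4·0=-9
M: M0=0, M1=-9, M2=0, M3=-3/2, M4=0
seg 0: a=-3, c=M0/2=0, d=(M1−M0)/(6·1)=-3/2, b=Δ0−h0·(2M0+M1)/6=17/2
seg 1: a=4, c=M1/2=-9/2, d=(M2−M1)/(6·1)=3/2, b=Δ1−h1·(2M1+M2)/6=4
seg 2: a=5, c=M2/2=0, d=(M3−M2)/(6·2)=-1/8, b=Δ2−h2·(2M2+M3)/6=-1/2
seg 3: a=3, c=M3/2=-3/4, d=(M4−M3)/(6·2)=1/8, b=Δ3−h3·(2M3+M4)/6=-2
t_q=7/2 → seg 2, τ=3/2; S=5+-1/2·τ+0·τ²+-1/8·τ³=245/64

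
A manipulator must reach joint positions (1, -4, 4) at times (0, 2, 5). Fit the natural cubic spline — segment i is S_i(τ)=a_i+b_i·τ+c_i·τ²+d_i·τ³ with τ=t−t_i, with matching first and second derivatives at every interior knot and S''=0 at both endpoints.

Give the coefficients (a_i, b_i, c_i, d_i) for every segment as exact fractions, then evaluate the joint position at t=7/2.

  seg 0: a=1 b=-53/15 c=0 d=31/120
  seg 1: a=-4 b=-13/30 c=31/20 d=-31/180
S(7/2) = -279/160

Δ: Δ0=-5/2, Δ1=8/3
row 1: diag=10, rhs=31; c'=3/10, d'=31/10
back: M1=31/10
M: M0=0, M1=31/10, M2=0
seg 0: a=1, c=M0/2=0, d=(M1−M0)/(6·2)=31/120, b=Δ0−h0·(2M0+M1)/6=-53/15
seg 1: a=-4, c=M1/2=31/20, d=(M2−M1)/(6·3)=-31/180, b=Δ1−h1·(2M1+M2)/6=-13/30
t_q=7/2 → seg 1, τ=3/2; S=-4+-13/30·τ+31/20·τ²+-31/180·τ³=-279/160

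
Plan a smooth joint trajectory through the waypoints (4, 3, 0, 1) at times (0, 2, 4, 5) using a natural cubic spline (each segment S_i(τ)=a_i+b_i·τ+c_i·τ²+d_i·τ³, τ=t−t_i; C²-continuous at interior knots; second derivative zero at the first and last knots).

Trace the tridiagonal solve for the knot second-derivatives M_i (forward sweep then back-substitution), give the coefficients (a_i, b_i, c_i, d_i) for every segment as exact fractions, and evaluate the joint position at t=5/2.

  seg 0: a=4 b=0 c=0 d=-1/8
  seg 1: a=3 b=-3/2 c=-3/4 d=3/8
  seg 2: a=0 b=0 c=3/2 d=-1/2
S(5/2) = 135/64

Δ: Δ0=-1/2, Δ1=-3/2, Δ2=1
row 1: diag=8, rhs=-6; c'=1/4, d'=-3/4
row 2: denom=6−2·1/4=11/2; d'=(15−2·-3/4)/(11/2)=3
back: M2=3
back: M1=-3/4−1/4·3=-3/2
M: M0=0, M1=-3/2, M2=3, M3=0
seg 0: a=4, c=M0/2=0, d=(M1−M0)/(6·2)=-1/8, b=Δ0−h0·(2M0+M1)/6=0
seg 1: a=3, c=M1/2=-3/4, d=(M2−M1)/(6·2)=3/8, b=Δ1−h1·(2M1+M2)/6=-3/2
seg 2: a=0, c=M2/2=3/2, d=(M3−M2)/(6·1)=-1/2, b=Δ2−h2·(2M2+M3)/6=0
t_q=5/2 → seg 1, τ=1/2; S=3+-3/2·τ+-3/4·τ²+3/8·τ³=135/64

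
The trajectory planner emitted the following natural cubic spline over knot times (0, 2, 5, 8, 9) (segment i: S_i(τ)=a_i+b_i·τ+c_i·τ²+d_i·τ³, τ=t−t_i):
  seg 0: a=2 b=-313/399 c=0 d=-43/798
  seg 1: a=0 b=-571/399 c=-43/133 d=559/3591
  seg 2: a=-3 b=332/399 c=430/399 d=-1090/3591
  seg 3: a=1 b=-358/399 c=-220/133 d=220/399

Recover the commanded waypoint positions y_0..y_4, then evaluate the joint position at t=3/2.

y_0 = S_0(0) = a_0 = 2
y_1 = S_1(0) = a_1 = 0
y_2 = S_2(0) = a_2 = -3
y_3 = S_3(0) = a_3 = 1
y_4 = S_3(1) = -1
t_q=3/2 is in segment 0 (τ=3/2); S_0(τ)=195/304

y_0=2 y_1=0 y_2=-3 y_3=1 y_4=-1
S(3/2) = 195/304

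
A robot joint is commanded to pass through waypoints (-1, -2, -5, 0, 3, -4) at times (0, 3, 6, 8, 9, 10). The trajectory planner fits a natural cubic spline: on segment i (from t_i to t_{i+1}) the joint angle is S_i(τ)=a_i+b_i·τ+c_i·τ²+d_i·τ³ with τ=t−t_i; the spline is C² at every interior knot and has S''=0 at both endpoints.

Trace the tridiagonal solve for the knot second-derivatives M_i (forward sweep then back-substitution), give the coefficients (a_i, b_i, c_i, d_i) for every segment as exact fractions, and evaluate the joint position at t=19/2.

  seg 0: a=-1 b=299/4722 c=0 d=-1873/42498
  seg 1: a=-2 b=-2660/2361 c=-1873/4722 d=6217/42498
  seg 2: a=-5 b=2093/4722 c=724/787 d=128/2361
  seg 3: a=0 b=22541/4722 c=980/787 d=-14255/4722
  seg 4: a=3 b=-4232/2361 c=-12295/1574 d=12295/4722
S(19/2) = 5999/12592

Δ: Δ0=-1/3, Δ1=-1, Δ2=5/2, Δ3=3, Δ4=-7
row 1: diag=12, rhs=-4; c'=1/4, d'=-1/3
row 2: denom=10−3·1/4=37/4; d'=(21−3·-1/3)/(37/4)=88/37
row 3: denom=6−2·8/37=206/37; d'=(3−2·88/37)/(206/37)=-65/206
row 4: denom=4−1·37/206=787/206; d'=(-60−1·-65/206)/(787/206)=-12295/787
back: M4=-12295/787
back: M3=-65/206−37/206·-12295/787=1960/787
back: M2=88/37−8/37·1960/787=1448/787
back: M1=-1/3−1/4·1448/787=-1873/2361
M: M0=0, M1=-1873/2361, M2=1448/787, M3=1960/787, M4=-12295/787, M5=0
seg 0: a=-1, c=M0/2=0, d=(M1−M0)/(6·3)=-1873/42498, b=Δ0−h0·(2M0+M1)/6=299/4722
seg 1: a=-2, c=M1/2=-1873/4722, d=(M2−M1)/(6·3)=6217/42498, b=Δ1−h1·(2M1+M2)/6=-2660/2361
seg 2: a=-5, c=M2/2=724/787, d=(M3−M2)/(6·2)=128/2361, b=Δ2−h2·(2M2+M3)/6=2093/4722
seg 3: a=0, c=M3/2=980/787, d=(M4−M3)/(6·1)=-14255/4722, b=Δ3−h3·(2M3+M4)/6=22541/4722
seg 4: a=3, c=M4/2=-12295/1574, d=(M5−M4)/(6·1)=12295/4722, b=Δ4−h4·(2M4+M5)/6=-4232/2361
t_q=19/2 → seg 4, τ=1/2; S=3+-4232/2361·τ+-12295/1574·τ²+12295/4722·τ³=5999/12592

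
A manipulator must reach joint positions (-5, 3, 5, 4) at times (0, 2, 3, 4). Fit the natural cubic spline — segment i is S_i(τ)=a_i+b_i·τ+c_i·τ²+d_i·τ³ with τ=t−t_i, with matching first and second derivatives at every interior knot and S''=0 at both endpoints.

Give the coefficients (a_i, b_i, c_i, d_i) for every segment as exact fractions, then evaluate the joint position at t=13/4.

  seg 0: a=-5 b=102/23 c=0 d=-5/46
  seg 1: a=3 b=72/23 c=-15/23 d=-11/23
  seg 2: a=5 b=9/23 c=-48/23 d=16/23
S(13/4) = 229/46

Δ: Δ0=4, Δ1=2, Δ2=-1
row 1: diag=6, rhs=-12; c'=1/6, d'=-2
row 2: denom=4−1·1/6=23/6; d'=(-18−1·-2)/(23/6)=-96/23
back: M2=-96/23
back: M1=-2−1/6·-96/23=-30/23
M: M0=0, M1=-30/23, M2=-96/23, M3=0
seg 0: a=-5, c=M0/2=0, d=(M1−M0)/(6·2)=-5/46, b=Δ0−h0·(2M0+M1)/6=102/23
seg 1: a=3, c=M1/2=-15/23, d=(M2−M1)/(6·1)=-11/23, b=Δ1−h1·(2M1+M2)/6=72/23
seg 2: a=5, c=M2/2=-48/23, d=(M3−M2)/(6·1)=16/23, b=Δ2−h2·(2M2+M3)/6=9/23
t_q=13/4 → seg 2, τ=1/4; S=5+9/23·τ+-48/23·τ²+16/23·τ³=229/46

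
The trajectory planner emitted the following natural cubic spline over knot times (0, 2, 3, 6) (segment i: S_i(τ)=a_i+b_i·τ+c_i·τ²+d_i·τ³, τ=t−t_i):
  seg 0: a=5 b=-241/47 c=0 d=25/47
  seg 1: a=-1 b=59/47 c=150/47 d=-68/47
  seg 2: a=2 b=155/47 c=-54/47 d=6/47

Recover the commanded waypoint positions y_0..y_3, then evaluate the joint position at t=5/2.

y_0=5 y_1=-1 y_2=2 y_3=5
S(5/2) = 23/94

y_0 = S_0(0) = a_0 = 5
y_1 = S_1(0) = a_1 = -1
y_2 = S_2(0) = a_2 = 2
y_3 = S_2(3) = 5
t_q=5/2 is in segment 1 (τ=1/2); S_1(τ)=23/94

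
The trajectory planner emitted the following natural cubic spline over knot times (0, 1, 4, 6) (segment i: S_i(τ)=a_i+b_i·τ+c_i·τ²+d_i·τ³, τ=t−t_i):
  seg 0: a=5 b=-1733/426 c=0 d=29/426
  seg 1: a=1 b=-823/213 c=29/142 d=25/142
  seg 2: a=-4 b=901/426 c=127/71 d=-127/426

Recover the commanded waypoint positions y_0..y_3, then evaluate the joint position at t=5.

y_0 = S_0(0) = a_0 = 5
y_1 = S_1(0) = a_1 = 1
y_2 = S_2(0) = a_2 = -4
y_3 = S_2(2) = 5
t_q=5 is in segment 2 (τ=1); S_2(τ)=-28/71

y_0=5 y_1=1 y_2=-4 y_3=5
S(5) = -28/71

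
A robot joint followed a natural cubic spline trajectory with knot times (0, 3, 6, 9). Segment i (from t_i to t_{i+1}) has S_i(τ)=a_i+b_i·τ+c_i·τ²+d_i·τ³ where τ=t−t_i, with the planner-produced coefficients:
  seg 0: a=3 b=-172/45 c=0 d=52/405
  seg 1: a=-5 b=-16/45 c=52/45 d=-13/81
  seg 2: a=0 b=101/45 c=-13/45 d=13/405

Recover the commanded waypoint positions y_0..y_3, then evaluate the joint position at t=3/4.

y_0=3 y_1=-5 y_2=0 y_3=5
S(3/4) = 3/16

y_0 = S_0(0) = a_0 = 3
y_1 = S_1(0) = a_1 = -5
y_2 = S_2(0) = a_2 = 0
y_3 = S_2(3) = 5
t_q=3/4 is in segment 0 (τ=3/4); S_0(τ)=3/16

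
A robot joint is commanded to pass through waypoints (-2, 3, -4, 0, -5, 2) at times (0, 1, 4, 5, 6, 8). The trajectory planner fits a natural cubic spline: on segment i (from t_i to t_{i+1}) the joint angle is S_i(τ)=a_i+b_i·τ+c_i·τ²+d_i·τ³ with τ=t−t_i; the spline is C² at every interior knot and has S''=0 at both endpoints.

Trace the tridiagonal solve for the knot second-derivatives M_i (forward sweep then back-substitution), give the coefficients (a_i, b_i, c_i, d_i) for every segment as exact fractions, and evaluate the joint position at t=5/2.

Δ: Δ0=5, Δ1=-7/3, Δ2=4, Δ3=-5, Δ4=7/2
row 1: diag=8, rhs=-44; c'=3/8, d'=-11/2
row 2: denom=8−3·3/8=55/8; d'=(38−3·-11/2)/(55/8)=436/55
row 3: denom=4−1·8/55=212/55; d'=(-54−1·436/55)/(212/55)=-1703/106
row 4: denom=6−1·55/212=1217/212; d'=(51−1·-1703/106)/(1217/212)=14218/1217
back: M4=14218/1217
back: M3=-1703/106−55/212·14218/1217=-23241/1217
back: M2=436/55−8/55·-23241/1217=13028/1217
back: M1=-11/2−3/8·13028/1217=-11579/1217
M: M0=0, M1=-11579/1217, M2=13028/1217, M3=-23241/1217, M4=14218/1217, M5=0
seg 0: a=-2, c=M0/2=0, d=(M1−M0)/(6·1)=-11579/7302, b=Δ0−h0·(2M0+M1)/6=48089/7302
seg 1: a=3, c=M1/2=-11579/2434, d=(M2−M1)/(6·3)=24607/21906, b=Δ1−h1·(2M1+M2)/6=6676/3651
seg 2: a=-4, c=M2/2=6514/1217, d=(M3−M2)/(6·1)=-36269/7302, b=Δ2−h2·(2M2+M3)/6=26393/7302
seg 3: a=0, c=M3/2=-23241/2434, d=(M4−M3)/(6·1)=37459/7302, b=Δ3−h3·(2M3+M4)/6=-2123/3651
seg 4: a=-5, c=M4/2=7109/1217, d=(M5−M4)/(6·2)=-7109/7302, b=Δ4−h4·(2M4+M5)/6=-31315/7302
t_q=5/2 → seg 1, τ=3/2; S=3+6676/3651·τ+-11579/2434·τ²+24607/21906·τ³=-22777/19472

  seg 0: a=-2 b=48089/7302 c=0 d=-11579/7302
  seg 1: a=3 b=6676/3651 c=-11579/2434 d=24607/21906
  seg 2: a=-4 b=26393/7302 c=6514/1217 d=-36269/7302
  seg 3: a=0 b=-2123/3651 c=-23241/2434 d=37459/7302
  seg 4: a=-5 b=-31315/7302 c=7109/1217 d=-7109/7302
S(5/2) = -22777/19472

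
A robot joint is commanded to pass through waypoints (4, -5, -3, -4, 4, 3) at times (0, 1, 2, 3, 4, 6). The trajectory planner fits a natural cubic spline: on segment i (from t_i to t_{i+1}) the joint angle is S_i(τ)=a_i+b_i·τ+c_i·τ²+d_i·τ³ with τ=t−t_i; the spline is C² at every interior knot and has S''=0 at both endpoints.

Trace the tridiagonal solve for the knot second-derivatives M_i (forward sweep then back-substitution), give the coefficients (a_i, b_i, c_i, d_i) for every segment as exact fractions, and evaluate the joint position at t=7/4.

  seg 0: a=4 b=-7933/642 c=0 d=2155/642
  seg 1: a=-5 b=-734/321 c=2155/214 d=-3713/642
  seg 2: a=-3 b=323/642 c=-779/107 d=3709/642
  seg 3: a=-4 b=1051/321 c=2151/214 d=-3419/642
  seg 4: a=4 b=4751/642 c=-634/107 d=317/321
S(7/4) = -47805/13696

Δ: Δ0=-9, Δ1=2, Δ2=-1, Δ3=8, Δ4=-1/2
row 1: diag=4, rhs=66; c'=1/4, d'=33/2
row 2: denom=4−1·1/4=15/4; d'=(-18−1·33/2)/(15/4)=-46/5
row 3: denom=4−1·4/15=56/15; d'=(54−1·-46/5)/(56/15)=237/14
row 4: denom=6−1·15/56=321/56; d'=(-51−1·237/14)/(321/56)=-1268/107
back: M4=-1268/107
back: M3=237/14−15/56·-1268/107=2151/107
back: M2=-46/5−4/15·2151/107=-1558/107
back: M1=33/2−1/4·-1558/107=2155/107
M: M0=0, M1=2155/107, M2=-1558/107, M3=2151/107, M4=-1268/107, M5=0
seg 0: a=4, c=M0/2=0, d=(M1−M0)/(6·1)=2155/642, b=Δ0−h0·(2M0+M1)/6=-7933/642
seg 1: a=-5, c=M1/2=2155/214, d=(M2−M1)/(6·1)=-3713/642, b=Δ1−h1·(2M1+M2)/6=-734/321
seg 2: a=-3, c=M2/2=-779/107, d=(M3−M2)/(6·1)=3709/642, b=Δ2−h2·(2M2+M3)/6=323/642
seg 3: a=-4, c=M3/2=2151/214, d=(M4−M3)/(6·1)=-3419/642, b=Δ3−h3·(2M3+M4)/6=1051/321
seg 4: a=4, c=M4/2=-634/107, d=(M5−M4)/(6·2)=317/321, b=Δ4−h4·(2M4+M5)/6=4751/642
t_q=7/4 → seg 1, τ=3/4; S=-5+-734/321·τ+2155/214·τ²+-3713/642·τ³=-47805/13696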